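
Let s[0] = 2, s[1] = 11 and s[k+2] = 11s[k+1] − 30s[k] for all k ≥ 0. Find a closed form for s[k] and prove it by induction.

Claim: s[k] = 5^k + 6^k.

Base cases: s[0] = 2 and 5^0 + 6^0 = 2; s[1] = 11 and 5^1 + 6^1 = 11.
Assume s[i] = 5^i + 6^i for all 0 ≤ i ≤ j, where j ≥ 1.
Then s[j+1] = 11s[j] − 30s[j−1] = 11·(5^j + 6^j) − 30·(5^{j−1} + 6^{j−1}) = (11·5 − 30)5^{j−1} + (11·6 − 30)6^{j−1} = 25·5^{j−1} + 36·6^{j−1} = 5^{j+1} + 6^{j+1}.
Hence s[k] = 5^k + 6^k for every k ≥ 0, by strong induction.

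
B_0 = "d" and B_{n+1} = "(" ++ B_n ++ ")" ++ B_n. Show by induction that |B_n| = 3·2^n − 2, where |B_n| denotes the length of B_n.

Base case: |B_0| = 1, and 3·2^0 − 2 = 1.
Assume |B_j| = 3·2^j − 2.
Then |B_{j+1}| = 1 + |B_j| + 1 + |B_j| = 2|B_j| + 2 = 2(3·2^j − 2) + 2 = 3·2^{j+1} − 4 + 2 = 3·2^{j+1} − 2.
By induction, |B_n| = 3·2^n − 2 for all n ≥ 0.

|B_n| = 3·2^n − 2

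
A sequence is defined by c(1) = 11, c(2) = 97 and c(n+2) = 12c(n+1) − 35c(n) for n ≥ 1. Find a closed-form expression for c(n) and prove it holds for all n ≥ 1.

Claim: c(n) = 3·7^n − 2·5^n.

Base cases: c(1) = 11 and 3·7^1 − 2·5^1 = 11; c(2) = 97 and 3·7^2 − 2·5^2 = 97.
Assume c(j) = 3·7^j − 2·5^j for all 1 ≤ j ≤ r, where r ≥ 2.
Then c(r+1) = 12c(r) − 35c(r−1) = 12·(3·7^r − 2·5^r) − 35·(3·7^{r−1} − 2·5^{r−1}) = 3·(12·7 − 35)7^{r−1} − 2·(12·5 − 35)5^{r−1} = 147·7^{r−1} − 50·5^{r−1} = 3·7^{r+1} − 2·5^{r+1}.
So the formula holds for r+1, and by strong induction c(n) = 3·7^n − 2·5^n for all n ≥ 1.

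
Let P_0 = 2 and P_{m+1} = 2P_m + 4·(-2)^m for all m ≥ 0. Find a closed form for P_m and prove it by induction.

Claim: P_m = 3·2^m − (-2)^m.

Base case: P_0 = 2, and 3·2^0 − (-2)^0 = 3 − 1 = 2.
Assume P_k = 3·2^k − (-2)^k for some k ≥ 0.
Then P_{k+1} = 2P_k + 4·(-2)^k = 2·(3·2^k − (-2)^k) + 4·(-2)^k = 3·2^{k+1} − 2·(-2)^k + 4·(-2)^k = 3·2^{k+1} + 2·(-2)^k = 3·2^{k+1} − (-2)^{k+1}.
By induction, P_m = 3·2^m − (-2)^m for all m ≥ 0.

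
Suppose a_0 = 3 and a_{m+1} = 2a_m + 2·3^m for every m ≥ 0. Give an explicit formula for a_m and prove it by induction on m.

Claim: a_m = 2^m + 2·3^m.

Base case: a_0 = 3, and 2^0 + 2·3^0 = 1 + 2 = 3.
Assume a_r = 2^r + 2·3^r for some r ≥ 0.
Then a_{r+1} = 2a_r + 2·3^r = 2·(2^r + 2·3^r) + 2·3^r = 2^{r+1} + 4·3^r + 2·3^r = 2^{r+1} + 6·3^r = 2^{r+1} + 2·3^{r+1}.
This completes the inductive step, so a_m = 2^m + 2·3^m for all m ≥ 0.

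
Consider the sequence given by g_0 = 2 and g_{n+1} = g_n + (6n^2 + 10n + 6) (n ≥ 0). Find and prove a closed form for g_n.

Claim: g_n = 2n^3 + 2n^2 + 2n + 2.

Base case: g_0 = 2, and 2·0^3 + 2·0^2 + 2·0 + 2 = 2.
Assume g_k = 2k^3 + 2k^2 + 2k + 2.
Then g_{k+1} = g_k + (6k^2 + 10k + 6) = (2k^3 + 2k^2 + 2k + 2) + (6k^2 + 10k + 6) = 2k^3 + 8k^2 + 12k + 8,
and 2·(k+1)^3 + 2·(k+1)^2 + 2·(k+1) + 2 = 2k^3 + 8k^2 + 12k + 8.
Hence g_n = 2n^3 + 2n^2 + 2n + 2 for every n ≥ 0, by induction.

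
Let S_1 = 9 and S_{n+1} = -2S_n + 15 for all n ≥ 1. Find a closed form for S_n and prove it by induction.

Claim: S_n = -2·(-2)^n + 5.

Base case: S_1 = 9, and -2·(-2)^1 + 5 = 4 + 5 = 9.
Assume S_m = -2·(-2)^m + 5 for some m ≥ 1.
Then S_{m+1} = -2S_m + 15 = -2·(-2·(-2)^m + 5) + 15 = 4·(-2)^m − 10 + 15 = -2·(-2)^{m+1} + 5.
This completes the inductive step, so S_n = -2·(-2)^n + 5 for all n ≥ 1.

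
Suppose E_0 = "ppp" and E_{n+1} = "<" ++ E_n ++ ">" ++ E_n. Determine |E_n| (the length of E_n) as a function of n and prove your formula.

Claim: |E_n| = 5·2^n − 2.

Base case: |E_0| = 3, and 5·2^0 − 2 = 3.
Assume |E_j| = 5·2^j − 2.
Then |E_{j+1}| = 1 + |E_j| + 1 + |E_j| = 2|E_j| + 2 = 2(5·2^j − 2) + 2 = 5·2^{j+1} − 4 + 2 = 5·2^{j+1} − 2.
This completes the inductive step, so |E_n| = 5·2^n − 2 for all n ≥ 0.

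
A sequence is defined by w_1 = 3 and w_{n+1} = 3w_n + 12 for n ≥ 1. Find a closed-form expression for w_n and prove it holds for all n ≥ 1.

Claim: w_n = 3^{n+1} − 6.

Base case: w_1 = 3, and 3^{1+1} − 6 = 9 − 6 = 3.
Assume w_k = 3^{k+1} − 6 for some k ≥ 1.
Then w_{k+1} = 3w_k + 12 = 3·(3^{k+1} − 6) + 12 = 3^{k+2} − 18 + 12 = 3^{k+2} − 6.
By induction, w_n = 3^{n+1} − 6 for all n ≥ 1.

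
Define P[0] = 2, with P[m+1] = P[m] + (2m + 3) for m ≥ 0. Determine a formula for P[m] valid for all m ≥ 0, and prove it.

Claim: P[m] = m^2 + 2m + 2.

Base case: P[0] = 2, and 0^2 + 2·0 + 2 = 2.
Assume P[j] = j^2 + 2j + 2.
Then P[j+1] = P[j] + (2j + 3) = (j^2 + 2j + 2) + (2j + 3) = j^2 + 4j + 5,
and (j+1)^2 + 2·(j+1) + 2 = j^2 + 4j + 5.
By induction, P[m] = m^2 + 2m + 2 for all m ≥ 0.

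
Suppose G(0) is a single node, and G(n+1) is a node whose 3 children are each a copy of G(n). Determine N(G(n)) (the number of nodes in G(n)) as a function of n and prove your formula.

Claim: N(G(n)) = (3^{n+1} − 1)/2.

Base case: N(G(0)) = 1, and (3^{0+1} − 1)/2 = 1.
Assume N(G(r)) = (3^{r+1} − 1)/2.
Then N(G(r+1)) = 1 + 3N(G(r)) = 1 + 3·(3^{r+1} − 1)/2 = 1 + (3^{r+2} − 3)/2 = (2 + 3^{r+2} − 3)/2 = (3^{r+2} − 1)/2.
Hence N(G(n)) = (3^{n+1} − 1)/2 for every n ≥ 0, by induction.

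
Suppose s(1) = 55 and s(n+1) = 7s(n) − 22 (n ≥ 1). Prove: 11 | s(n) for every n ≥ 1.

Base case: s(1) = 55 = 11·5, so 11 | s(1).
Assume 11 | s(m), so s(m) = 11t for some integer t.
Then s(m+1) = 7s(m) − 22 = 7·(11t) − 22 = 11(7t − 2), so 11 | s(m+1).
This completes the inductive step, so 11 | s(n) for all n ≥ 1.

11 | s(n)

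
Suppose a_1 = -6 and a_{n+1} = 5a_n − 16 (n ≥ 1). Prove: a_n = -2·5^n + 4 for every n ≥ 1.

Base case: a_1 = -6, and -2·5^1 + 4 = -10 + 4 = -6.
Assume a_m = -2·5^m + 4 for some m ≥ 1.
Then a_{m+1} = 5a_m − 16 = 5·(-2·5^m + 4) − 16 = -10·5^m + 20 − 16 = -2·5^{m+1} + 4.
By induction, a_n = -2·5^n + 4 for all n ≥ 1.

a_n = -2·5^n + 4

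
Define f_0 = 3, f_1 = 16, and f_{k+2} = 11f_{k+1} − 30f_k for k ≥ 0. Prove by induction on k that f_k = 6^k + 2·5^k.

Base cases: f_0 = 3 and 6^0 + 2·5^0 = 3; f_1 = 16 and 6^1 + 2·5^1 = 16.
Assume f_i = 6^i + 2·5^i for all 0 ≤ i ≤ j, where j ≥ 1.
Then f_{j+1} = 11f_j − 30f_{j−1} = 11·(6^j + 2·5^j) − 30·(6^{j−1} + 2·5^{j−1}) = (11·6 − 30)6^{j−1} + 2·(11·5 − 30)5^{j−1} = 36·6^{j−1} + 50·5^{j−1} = 6^{j+1} + 2·5^{j+1}.
This completes the inductive step, so f_k = 6^k + 2·5^k for all k ≥ 0.

f_k = 6^k + 2·5^k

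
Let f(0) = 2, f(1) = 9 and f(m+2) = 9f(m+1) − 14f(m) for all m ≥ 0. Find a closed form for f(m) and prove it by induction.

Claim: f(m) = 7^m + 2^m.

Base cases: f(0) = 2 and 7^0 + 2^0 = 2; f(1) = 9 and 7^1 + 2^1 = 9.
Assume f(i) = 7^i + 2^i for all 0 ≤ i ≤ j, where j ≥ 1.
Then f(j+1) = 9f(j) − 14f(j−1) = 9·(7^j + 2^j) − 14·(7^{j−1} + 2^{j−1}) = (9·7 − 14)7^{j−1} + (9·2 − 14)2^{j−1} = 49·7^{j−1} + 4·2^{j−1} = 7^{j+1} + 2^{j+1}.
By strong induction, f(m) = 7^m + 2^m for all m ≥ 0.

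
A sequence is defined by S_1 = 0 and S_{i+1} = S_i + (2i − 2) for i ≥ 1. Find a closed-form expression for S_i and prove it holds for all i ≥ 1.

Claim: S_i = i^2 − 3i + 2.

Base case: S_1 = 0, and 1^2 − 3·1 + 2 = 0.
Assume S_j = j^2 − 3j + 2.
Then S_{j+1} = S_j + (2j − 2) = (j^2 − 3j + 2) + (2j − 2) = j^2 − j,
and (j+1)^2 − 3·(j+1) + 2 = j^2 − j.
Hence S_i = i^2 − 3i + 2 for every i ≥ 1, by induction.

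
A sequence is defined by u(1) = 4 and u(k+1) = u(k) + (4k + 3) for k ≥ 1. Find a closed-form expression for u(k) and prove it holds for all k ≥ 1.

Claim: u(k) = 2k^2 + k + 1.

Base case: u(1) = 4, and 2·1^2 + 1 + 1 = 4.
Assume u(r) = 2r^2 + r + 1.
Then u(r+1) = u(r) + (4r + 3) = (2r^2 + r + 1) + (4r + 3) = 2r^2 + 5r + 4,
and 2·(r+1)^2 + (r+1) + 1 = 2r^2 + 5r + 4.
This completes the inductive step, so u(k) = 2k^2 + k + 1 for all k ≥ 1.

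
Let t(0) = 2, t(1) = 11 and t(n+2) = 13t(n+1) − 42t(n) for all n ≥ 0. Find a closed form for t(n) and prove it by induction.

Claim: t(n) = 3·6^n − 7^n.

Base cases: t(0) = 2 and 3·6^0 − 7^0 = 2; t(1) = 11 and 3·6^1 − 7^1 = 11.
Assume t(j) = 3·6^j − 7^j for all 0 ≤ j ≤ r, where r ≥ 1.
Then t(r+1) = 13t(r) − 42t(r−1) = 13·(3·6^r − 7^r) − 42·(3·6^{r−1} − 7^{r−1}) = 3·(13·6 − 42)6^{r−1} − (13·7 − 42)7^{r−1} = 108·6^{r−1} − 49·7^{r−1} = 3·6^{r+1} − 7^{r+1}.
By strong induction, t(n) = 3·6^n − 7^n for all n ≥ 0.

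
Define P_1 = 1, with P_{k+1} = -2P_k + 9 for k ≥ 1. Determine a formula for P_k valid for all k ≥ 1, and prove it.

Claim: P_k = (-2)^k + 3.

Base case: P_1 = 1, and (-2)^1 + 3 = -2 + 3 = 1.
Assume P_r = (-2)^r + 3 for some r ≥ 1.
Then P_{r+1} = -2P_r + 9 = -2·((-2)^r + 3) + 9 = -2·(-2)^r − 6 + 9 = (-2)^{r+1} + 3.
So the formula holds for r+1, and by induction P_k = (-2)^k + 3 for all k ≥ 1.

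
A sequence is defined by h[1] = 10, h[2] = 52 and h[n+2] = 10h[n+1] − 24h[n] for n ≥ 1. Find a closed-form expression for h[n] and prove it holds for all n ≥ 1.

Claim: h[n] = 6^n + 4^n.

Base cases: h[1] = 10 and 6^1 + 4^1 = 10; h[2] = 52 and 6^2 + 4^2 = 52.
Assume h[j] = 6^j + 4^j for all 1 ≤ j ≤ k, where k ≥ 2.
Then h[k+1] = 10h[k] − 24h[k−1] = 10·(6^k + 4^k) − 24·(6^{k−1} + 4^{k−1}) = (10·6 − 24)6^{k−1} + (10·4 − 24)4^{k−1} = 36·6^{k−1} + 16·4^{k−1} = 6^{k+1} + 4^{k+1}.
Hence h[n] = 6^n + 4^n for every n ≥ 1, by strong induction.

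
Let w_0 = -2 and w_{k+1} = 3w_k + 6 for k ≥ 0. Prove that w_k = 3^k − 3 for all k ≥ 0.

Base case: w_0 = -2, and 3^0 − 3 = 1 − 3 = -2.
Assume w_r = 3^r − 3 for some r ≥ 0.
Then w_{r+1} = 3w_r + 6 = 3·(3^r − 3) + 6 = 3^{r+1} − 9 + 6 = 3^{r+1} − 3.
Hence w_k = 3^k − 3 for every k ≥ 0, by induction.

w_k = 3^k − 3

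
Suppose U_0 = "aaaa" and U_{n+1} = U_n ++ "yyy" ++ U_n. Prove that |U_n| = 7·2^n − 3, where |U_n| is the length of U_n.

Base case: |U_0| = 4, and 7·2^0 − 3 = 4.
Assume |U_k| = 7·2^k − 3.
Then |U_{k+1}| = |U_k| + 3 + |U_k| = 2|U_k| + 3 = 2(7·2^k − 3) + 3 = 7·2^{k+1} − 6 + 3 = 7·2^{k+1} − 3.
So the formula holds for k+1, and by induction |U_n| = 7·2^n − 3 for all n ≥ 0.

|U_n| = 7·2^n − 3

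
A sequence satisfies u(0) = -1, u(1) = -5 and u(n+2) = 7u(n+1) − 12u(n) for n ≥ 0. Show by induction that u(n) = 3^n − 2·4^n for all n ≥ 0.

Base cases: u(0) = -1 and 3^0 − 2·4^0 = -1; u(1) = -5 and 3^1 − 2·4^1 = -5.
Assume u(j) = 3^j − 2·4^j for all 0 ≤ j ≤ r, where r ≥ 1.
Then u(r+1) = 7u(r) − 12u(r−1) = 7·(3^r − 2·4^r) − 12·(3^{r−1} − 2·4^{r−1}) = (7·3 − 12)3^{r−1} − 2·(7·4 − 12)4^{r−1} = 9·3^{r−1} − 32·4^{r−1} = 3^{r+1} − 2·4^{r+1}.
So the formula holds for r+1, and by strong induction u(n) = 3^n − 2·4^n for all n ≥ 0.

u(n) = 3^n − 2·4^n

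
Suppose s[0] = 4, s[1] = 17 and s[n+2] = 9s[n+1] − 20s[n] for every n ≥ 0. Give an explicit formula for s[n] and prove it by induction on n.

Claim: s[n] = 3·4^n + 5^n.

Base cases: s[0] = 4 and 3·4^0 + 5^0 = 4; s[1] = 17 and 3·4^1 + 5^1 = 17.
Assume s[j] = 3·4^j + 5^j for all 0 ≤ j ≤ k, where k ≥ 1.
Then s[k+1] = 9s[k] − 20s[k−1] = 9·(3·4^k + 5^k) − 20·(3·4^{k−1} + 5^{k−1}) = 3·(9·4 − 20)4^{k−1} + (9·5 − 20)5^{k−1} = 48·4^{k−1} + 25·5^{k−1} = 3·4^{k+1} + 5^{k+1}.
This completes the inductive step, so s[n] = 3·4^n + 5^n for all n ≥ 0.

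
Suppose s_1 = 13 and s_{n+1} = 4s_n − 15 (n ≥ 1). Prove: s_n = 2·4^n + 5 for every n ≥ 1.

Base case: s_1 = 13, and 2·4^1 + 5 = 8 + 5 = 13.
Assume s_r = 2·4^r + 5 for some r ≥ 1.
Then s_{r+1} = 4s_r − 15 = 4·(2·4^r + 5) − 15 = 8·4^r + 20 − 15 = 2·4^{r+1} + 5.
This completes the inductive step, so s_n = 2·4^n + 5 for all n ≥ 1.

s_n = 2·4^n + 5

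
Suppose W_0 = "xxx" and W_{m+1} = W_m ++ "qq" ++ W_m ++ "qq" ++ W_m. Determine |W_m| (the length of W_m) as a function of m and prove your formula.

Claim: |W_m| = 5·3^m − 2.

Base case: |W_0| = 3, and 5·3^0 − 2 = 3.
Assume |W_r| = 5·3^r − 2.
Then |W_{r+1}| = 3|W_r| + 4 = 3(5·3^r − 2) + 4 = 5·3^{r+1} − 6 + 4 = 5·3^{r+1} − 2.
By induction, |W_m| = 5·3^m − 2 for all m ≥ 0.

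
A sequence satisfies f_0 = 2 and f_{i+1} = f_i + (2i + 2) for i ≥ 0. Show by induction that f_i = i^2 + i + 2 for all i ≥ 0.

Base case: f_0 = 2, and 0^2 + 0 + 2 = 2.
Assume f_r = r^2 + r + 2.
Then f_{r+1} = f_r + (2r + 2) = (r^2 + r + 2) + (2r + 2) = r^2 + 3r + 4,
and (r+1)^2 + (r+1) + 2 = r^2 + 3r + 4.
Hence f_i = i^2 + i + 2 for every i ≥ 0, by induction.

f_i = i^2 + i + 2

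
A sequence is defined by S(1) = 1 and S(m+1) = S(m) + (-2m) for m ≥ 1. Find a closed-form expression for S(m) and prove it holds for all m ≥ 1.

Claim: S(m) = -m^2 + m + 1.

Base case: S(1) = 1, and -1^2 + 1 + 1 = 1.
Assume S(j) = -j^2 + j + 1.
Then S(j+1) = S(j) + (-2j) = (-j^2 + j + 1) + (-2j) = -j^2 − j + 1,
and -(j+1)^2 + (j+1) + 1 = -j^2 − j + 1.
Hence S(m) = -m^2 + m + 1 for every m ≥ 1, by induction.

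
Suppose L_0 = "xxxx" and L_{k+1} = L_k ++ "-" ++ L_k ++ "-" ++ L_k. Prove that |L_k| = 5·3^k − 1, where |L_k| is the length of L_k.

Base case: |L_0| = 4, and 5·3^0 − 1 = 4.
Assume |L_j| = 5·3^j − 1.
Then |L_{j+1}| = 3|L_j| + 2 = 3(5·3^j − 1) + 2 = 5·3^{j+1} − 3 + 2 = 5·3^{j+1} − 1.
So the formula holds for j+1, and by induction |L_k| = 5·3^k − 1 for all k ≥ 0.

|L_k| = 5·3^k − 1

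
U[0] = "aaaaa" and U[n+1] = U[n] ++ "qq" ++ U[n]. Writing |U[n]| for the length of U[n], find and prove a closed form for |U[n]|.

Claim: |U[n]| = 7·2^n − 2.

Base case: |U[0]| = 5, and 7·2^0 − 2 = 5.
Assume |U[r]| = 7·2^r − 2.
Then |U[r+1]| = |U[r]| + 2 + |U[r]| = 2|U[r]| + 2 = 2(7·2^r − 2) + 2 = 7·2^{r+1} − 4 + 2 = 7·2^{r+1} − 2.
Hence |U[n]| = 7·2^n − 2 for every n ≥ 0, by induction.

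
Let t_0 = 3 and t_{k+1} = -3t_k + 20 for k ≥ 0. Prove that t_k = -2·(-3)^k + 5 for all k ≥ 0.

Base case: t_0 = 3, and -2·(-3)^0 + 5 = -2 + 5 = 3.
Assume t_m = -2·(-3)^m + 5 for some m ≥ 0.
Then t_{m+1} = -3t_m + 20 = -3·(-2·(-3)^m + 5) + 20 = 6·(-3)^m − 15 + 20 = -2·(-3)^{m+1} + 5.
This completes the inductive step, so t_k = -2·(-3)^k + 5 for all k ≥ 0.

t_k = -2·(-3)^k + 5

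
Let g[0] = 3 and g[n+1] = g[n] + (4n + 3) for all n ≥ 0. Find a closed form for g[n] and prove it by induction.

Claim: g[n] = 2n^2 + n + 3.

Base case: g[0] = 3, and 2·0^2 + 0 + 3 = 3.
Assume g[k] = 2k^2 + k + 3.
Then g[k+1] = g[k] + (4k + 3) = (2k^2 + k + 3) + (4k + 3) = 2k^2 + 5k + 6,
and 2·(k+1)^2 + (k+1) + 3 = 2k^2 + 5k + 6.
This completes the inductive step, so g[n] = 2n^2 + n + 3 for all n ≥ 0.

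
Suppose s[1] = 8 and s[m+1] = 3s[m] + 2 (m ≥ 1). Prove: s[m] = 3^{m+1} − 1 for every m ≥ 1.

Base case: s[1] = 8, and 3^{1+1} − 1 = 9 − 1 = 8.
Assume s[j] = 3^{j+1} − 1 for some j ≥ 1.
Then s[j+1] = 3s[j] + 2 = 3·(3^{j+1} − 1) + 2 = 3^{j+2} − 3 + 2 = 3^{j+2} − 1.
So the formula holds for j+1, and by induction s[m] = 3^{m+1} − 1 for all m ≥ 1.

s[m] = 3^{m+1} − 1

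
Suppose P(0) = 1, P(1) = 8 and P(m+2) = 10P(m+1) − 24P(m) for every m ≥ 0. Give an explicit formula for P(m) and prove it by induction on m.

Claim: P(m) = 2·6^m − 4^m.

Base cases: P(0) = 1 and 2·6^0 − 4^0 = 1; P(1) = 8 and 2·6^1 − 4^1 = 8.
Assume P(j) = 2·6^j − 4^j for all 0 ≤ j ≤ r, where r ≥ 1.
Then P(r+1) = 10P(r) − 24P(r−1) = 10·(2·6^r − 4^r) − 24·(2·6^{r−1} − 4^{r−1}) = 2·(10·6 − 24)6^{r−1} − (10·4 − 24)4^{r−1} = 72·6^{r−1} − 16·4^{r−1} = 2·6^{r+1} − 4^{r+1}.
Hence P(m) = 2·6^m − 4^m for every m ≥ 0, by strong induction.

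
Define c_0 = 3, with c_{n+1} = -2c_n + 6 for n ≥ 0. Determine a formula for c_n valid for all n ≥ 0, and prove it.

Claim: c_n = (-2)^n + 2.

Base case: c_0 = 3, and (-2)^0 + 2 = 1 + 2 = 3.
Assume c_j = (-2)^j + 2 for some j ≥ 0.
Then c_{j+1} = -2c_j + 6 = -2·((-2)^j + 2) + 6 = -2·(-2)^j − 4 + 6 = (-2)^{j+1} + 2.
This completes the inductive step, so c_n = (-2)^n + 2 for all n ≥ 0.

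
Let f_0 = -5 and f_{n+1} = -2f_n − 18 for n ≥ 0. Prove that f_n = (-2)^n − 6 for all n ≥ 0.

Base case: f_0 = -5, and (-2)^0 − 6 = 1 − 6 = -5.
Assume f_r = (-2)^r − 6 for some r ≥ 0.
Then f_{r+1} = -2f_r − 18 = -2·((-2)^r − 6) − 18 = -2·(-2)^r + 12 − 18 = (-2)^{r+1} − 6.
Hence f_n = (-2)^n − 6 for every n ≥ 0, by induction.

f_n = (-2)^n − 6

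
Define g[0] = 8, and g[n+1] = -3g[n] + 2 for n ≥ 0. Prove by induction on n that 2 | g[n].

Base case: g[0] = 8 = 2·4, so 2 | g[0].
Assume 2 | g[j], so g[j] = 2t for some integer t.
Then g[j+1] = -3g[j] + 2 = -3·(2t) + 2 = 2(-3t + 1), so 2 | g[j+1].
By induction, 2 | g[n] for all n ≥ 0.

2 | g[n]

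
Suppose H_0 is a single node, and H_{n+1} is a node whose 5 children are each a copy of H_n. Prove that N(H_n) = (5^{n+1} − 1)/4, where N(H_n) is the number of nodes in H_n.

Base case: N(H_0) = 1, and (5^{0+1} − 1)/4 = 1.
Assume N(H_r) = (5^{r+1} − 1)/4.
Then N(H_{r+1}) = 1 + 5N(H_r) = 1 + 5·(5^{r+1} − 1)/4 = 1 + (5^{r+2} − 5)/4 = (4 + 5^{r+2} − 5)/4 = (5^{r+2} − 1)/4.
By induction, N(H_n) = (5^{n+1} − 1)/4 for all n ≥ 0.

N(H_n) = (5^{n+1} − 1)/4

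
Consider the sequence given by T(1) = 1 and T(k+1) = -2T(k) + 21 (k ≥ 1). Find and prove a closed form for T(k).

Claim: T(k) = 3·(-2)^k + 7.

Base case: T(1) = 1, and 3·(-2)^1 + 7 = -6 + 7 = 1.
Assume T(r) = 3·(-2)^r + 7 for some r ≥ 1.
Then T(r+1) = -2T(r) + 21 = -2·(3·(-2)^r + 7) + 21 = -6·(-2)^r − 14 + 21 = 3·(-2)^{r+1} + 7.
This completes the inductive step, so T(k) = 3·(-2)^k + 7 for all k ≥ 1.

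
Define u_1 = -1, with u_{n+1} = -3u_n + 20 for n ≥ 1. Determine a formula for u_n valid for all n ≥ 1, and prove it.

Claim: u_n = 2·(-3)^n + 5.

Base case: u_1 = -1, and 2·(-3)^1 + 5 = -6 + 5 = -1.
Assume u_j = 2·(-3)^j + 5 for some j ≥ 1.
Then u_{j+1} = -3u_j + 20 = -3·(2·(-3)^j + 5) + 20 = -6·(-3)^j − 15 + 20 = 2·(-3)^{j+1} + 5.
This completes the inductive step, so u_n = 2·(-3)^n + 5 for all n ≥ 1.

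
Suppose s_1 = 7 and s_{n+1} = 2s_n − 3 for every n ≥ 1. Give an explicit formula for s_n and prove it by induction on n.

Claim: s_n = 2^{n+1} + 3.

Base case: s_1 = 7, and 2^{1+1} + 3 = 4 + 3 = 7.
Assume s_m = 2^{m+1} + 3 for some m ≥ 1.
Then s_{m+1} = 2s_m − 3 = 2·(2^{m+1} + 3) − 3 = 2^{m+2} + 6 − 3 = 2^{m+2} + 3.
This completes the inductive step, so s_n = 2^{n+1} + 3 for all n ≥ 1.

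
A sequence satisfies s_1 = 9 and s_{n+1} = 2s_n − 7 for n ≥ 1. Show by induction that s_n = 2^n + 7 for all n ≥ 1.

Base case: s_1 = 9, and 2^1 + 7 = 2 + 7 = 9.
Assume s_j = 2^j + 7 for some j ≥ 1.
Then s_{j+1} = 2s_j − 7 = 2·(2^j + 7) − 7 = 2^{j+1} + 14 − 7 = 2^{j+1} + 7.
By induction, s_n = 2^n + 7 for all n ≥ 1.

s_n = 2^n + 7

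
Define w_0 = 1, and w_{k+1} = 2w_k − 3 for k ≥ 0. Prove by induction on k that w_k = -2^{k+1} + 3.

Base case: w_0 = 1, and -2^{0+1} + 3 = -2 + 3 = 1.
Assume w_r = -2^{r+1} + 3 for some r ≥ 0.
Then w_{r+1} = 2w_r − 3 = 2·(-2^{r+1} + 3) − 3 = -2^{r+2} + 6 − 3 = -2^{r+2} + 3.
By induction, w_k = -2^{k+1} + 3 for all k ≥ 0.

w_k = -2^{k+1} + 3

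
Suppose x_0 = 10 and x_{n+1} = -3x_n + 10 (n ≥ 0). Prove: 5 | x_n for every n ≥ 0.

Base case: x_0 = 10 = 5·2, so 5 | x_0.
Assume 5 | x_j, so x_j = 5t for some integer t.
Then x_{j+1} = -3x_j + 10 = -3·(5t) + 10 = 5(-3t + 2), so 5 | x_{j+1}.
By induction, 5 | x_n for all n ≥ 0.

5 | x_n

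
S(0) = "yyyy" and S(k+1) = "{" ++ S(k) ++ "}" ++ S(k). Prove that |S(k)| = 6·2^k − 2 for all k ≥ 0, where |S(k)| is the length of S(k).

Base case: |S(0)| = 4, and 6·2^0 − 2 = 4.
Assume |S(m)| = 6·2^m − 2.
Then |S(m+1)| = 1 + |S(m)| + 1 + |S(m)| = 2|S(m)| + 2 = 2(6·2^m − 2) + 2 = 6·2^{m+1} − 4 + 2 = 6·2^{m+1} − 2.
Hence |S(k)| = 6·2^k − 2 for every k ≥ 0, by induction.

|S(k)| = 6·2^k − 2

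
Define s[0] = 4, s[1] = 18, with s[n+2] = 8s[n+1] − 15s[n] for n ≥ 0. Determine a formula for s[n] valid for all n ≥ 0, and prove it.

Claim: s[n] = 3·5^n + 3^n.

Base cases: s[0] = 4 and 3·5^0 + 3^0 = 4; s[1] = 18 and 3·5^1 + 3^1 = 18.
Assume s[j] = 3·5^j + 3^j for all 0 ≤ j ≤ k, where k ≥ 1.
Then s[k+1] = 8s[k] − 15s[k−1] = 8·(3·5^k + 3^k) − 15·(3·5^{k−1} + 3^{k−1}) = 3·(8·5 − 15)5^{k−1} + (8·3 − 15)3^{k−1} = 75·5^{k−1} + 9·3^{k−1} = 3·5^{k+1} + 3^{k+1}.
By strong induction, s[n] = 3·5^n + 3^n for all n ≥ 0.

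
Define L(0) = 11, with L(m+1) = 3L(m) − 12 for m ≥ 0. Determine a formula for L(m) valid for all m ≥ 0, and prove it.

Claim: L(m) = 5·3^m + 6.

Base case: L(0) = 11, and 5·3^0 + 6 = 5 + 6 = 11.
Assume L(j) = 5·3^j + 6 for some j ≥ 0.
Then L(j+1) = 3L(j) − 12 = 3·(5·3^j + 6) − 12 = 15·3^j + 18 − 12 = 5·3^{j+1} + 6.
Hence L(m) = 5·3^m + 6 for every m ≥ 0, by induction.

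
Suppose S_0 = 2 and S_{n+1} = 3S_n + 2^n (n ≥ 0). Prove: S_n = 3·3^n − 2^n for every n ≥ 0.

Base case: S_0 = 2, and 3·3^0 − 2^0 = 3 − 1 = 2.
Assume S_k = 3·3^k − 2^k for some k ≥ 0.
Then S_{k+1} = 3S_k + 2^k = 3·(3·3^k − 2^k) + 2^k = 3·3^{k+1} − 3·2^k + 2^k = 3·3^{k+1} − 2·2^k = 3·3^{k+1} − 2^{k+1}.
By induction, S_n = 3·3^n − 2^n for all n ≥ 0.

S_n = 3·3^n − 2^n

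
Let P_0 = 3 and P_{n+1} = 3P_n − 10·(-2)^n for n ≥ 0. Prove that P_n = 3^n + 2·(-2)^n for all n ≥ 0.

Base case: P_0 = 3, and 3^0 + 2·(-2)^0 = 1 + 2 = 3.
Assume P_m = 3^m + 2·(-2)^m for some m ≥ 0.
Then P_{m+1} = 3P_m − 10·(-2)^m = 3·(3^m + 2·(-2)^m) − 10·(-2)^m = 3^{m+1} + 6·(-2)^m − 10·(-2)^m = 3^{m+1} − 4·(-2)^m = 3^{m+1} + 2·(-2)^{m+1}.
Hence P_n = 3^n + 2·(-2)^n for every n ≥ 0, by induction.

P_n = 3^n + 2·(-2)^n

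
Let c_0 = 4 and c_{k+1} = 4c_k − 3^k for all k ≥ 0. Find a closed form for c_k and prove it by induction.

Claim: c_k = 3·4^k + 3^k.

Base case: c_0 = 4, and 3·4^0 + 3^0 = 3 + 1 = 4.
Assume c_j = 3·4^j + 3^j for some j ≥ 0.
Then c_{j+1} = 4c_j − 3^j = 4·(3·4^j + 3^j) − 3^j = 3·4^{j+1} + 4·3^j − 3^j = 3·4^{j+1} + 3·3^j = 3·4^{j+1} + 3^{j+1}.
By induction, c_k = 3·4^k + 3^k for all k ≥ 0.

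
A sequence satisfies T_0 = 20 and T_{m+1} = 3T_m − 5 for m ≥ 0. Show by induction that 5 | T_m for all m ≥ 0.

Base case: T_0 = 20 = 5·4, so 5 | T_0.
Assume 5 | T_r, so T_r = 5t for some integer t.
Then T_{r+1} = 3T_r − 5 = 3·(5t) − 5 = 5(3t − 1), so 5 | T_{r+1}.
So the property holds for r+1, and by induction 5 | T_m for all m ≥ 0.

5 | T_m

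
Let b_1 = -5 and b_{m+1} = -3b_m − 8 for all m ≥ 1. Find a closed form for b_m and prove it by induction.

Claim: b_m = (-3)^m − 2.

Base case: b_1 = -5, and (-3)^1 − 2 = -3 − 2 = -5.
Assume b_j = (-3)^j − 2 for some j ≥ 1.
Then b_{j+1} = -3b_j − 8 = -3·((-3)^j − 2) − 8 = -3·(-3)^j + 6 − 8 = (-3)^{j+1} − 2.
Hence b_m = (-3)^m − 2 for every m ≥ 1, by induction.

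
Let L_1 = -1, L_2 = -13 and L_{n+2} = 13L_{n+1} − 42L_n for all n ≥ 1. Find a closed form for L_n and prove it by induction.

Claim: L_n = -7^n + 6^n.

Base cases: L_1 = -1 and -7^1 + 6^1 = -1; L_2 = -13 and -7^2 + 6^2 = -13.
Assume L_j = -7^j + 6^j for all 1 ≤ j ≤ m, where m ≥ 2.
Then L_{m+1} = 13L_m − 42L_{m−1} = 13·(-7^m + 6^m) − 42·(-7^{m−1} + 6^{m−1}) = -(13·7 − 42)7^{m−1} + (13·6 − 42)6^{m−1} = -49·7^{m−1} + 36·6^{m−1} = -7^{m+1} + 6^{m+1}.
Hence L_n = -7^n + 6^n for every n ≥ 1, by strong induction.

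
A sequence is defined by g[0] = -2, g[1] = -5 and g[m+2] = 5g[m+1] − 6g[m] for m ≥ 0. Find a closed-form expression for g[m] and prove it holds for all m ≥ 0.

Claim: g[m] = -3^m − 2^m.

Base cases: g[0] = -2 and -3^0 − 2^0 = -2; g[1] = -5 and -3^1 − 2^1 = -5.
Assume g[i] = -3^i − 2^i for all 0 ≤ i ≤ j, where j ≥ 1.
Then g[j+1] = 5g[j] − 6g[j−1] = 5·(-3^j − 2^j) − 6·(-3^{j−1} − 2^{j−1}) = -(5·3 − 6)3^{j−1} − (5·2 − 6)2^{j−1} = -9·3^{j−1} − 4·2^{j−1} = -3^{j+1} − 2^{j+1}.
Hence g[m] = -3^m − 2^m for every m ≥ 0, by strong induction.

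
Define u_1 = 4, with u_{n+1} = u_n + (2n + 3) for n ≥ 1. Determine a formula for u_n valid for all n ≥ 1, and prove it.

Claim: u_n = n^2 + 2n + 1.

Base case: u_1 = 4, and 1^2 + 2·1 + 1 = 4.
Assume u_m = m^2 + 2m + 1.
Then u_{m+1} = u_m + (2m + 3) = (m^2 + 2m + 1) + (2m + 3) = m^2 + 4m + 4,
and (m+1)^2 + 2·(m+1) + 1 = m^2 + 4m + 4.
By induction, u_n = n^2 + 2n + 1 for all n ≥ 1.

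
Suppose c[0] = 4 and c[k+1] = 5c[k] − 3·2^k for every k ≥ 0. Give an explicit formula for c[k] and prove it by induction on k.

Claim: c[k] = 3·5^k + 2^k.

Base case: c[0] = 4, and 3·5^0 + 2^0 = 3 + 1 = 4.
Assume c[j] = 3·5^j + 2^j for some j ≥ 0.
Then c[j+1] = 5c[j] − 3·2^j = 5·(3·5^j + 2^j) − 3·2^j = 3·5^{j+1} + 5·2^j − 3·2^j = 3·5^{j+1} + 2·2^j = 3·5^{j+1} + 2^{j+1}.
This completes the inductive step, so c[k] = 3·5^k + 2^k for all k ≥ 0.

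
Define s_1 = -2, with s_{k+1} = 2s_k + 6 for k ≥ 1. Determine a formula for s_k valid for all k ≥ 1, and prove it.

Claim: s_k = 2^{k+1} − 6.

Base case: s_1 = -2, and 2^{1+1} − 6 = 4 − 6 = -2.
Assume s_r = 2^{r+1} − 6 for some r ≥ 1.
Then s_{r+1} = 2s_r + 6 = 2·(2^{r+1} − 6) + 6 = 2^{r+2} − 12 + 6 = 2^{r+2} − 6.
Hence s_k = 2^{k+1} − 6 for every k ≥ 1, by induction.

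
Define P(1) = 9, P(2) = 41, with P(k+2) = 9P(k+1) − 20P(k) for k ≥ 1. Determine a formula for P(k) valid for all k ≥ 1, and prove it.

Claim: P(k) = 5^k + 4^k.

Base cases: P(1) = 9 and 5^1 + 4^1 = 9; P(2) = 41 and 5^2 + 4^2 = 41.
Assume P(j) = 5^j + 4^j for all 1 ≤ j ≤ m, where m ≥ 2.
Then P(m+1) = 9P(m) − 20P(m−1) = 9·(5^m + 4^m) − 20·(5^{m−1} + 4^{m−1}) = (9·5 − 20)5^{m−1} + (9·4 − 20)4^{m−1} = 25·5^{m−1} + 16·4^{m−1} = 5^{m+1} + 4^{m+1}.
So the formula holds for m+1, and by strong induction P(k) = 5^k + 4^k for all k ≥ 1.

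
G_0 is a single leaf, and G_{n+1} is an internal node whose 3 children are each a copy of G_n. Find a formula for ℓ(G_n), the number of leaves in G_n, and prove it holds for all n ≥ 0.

Claim: ℓ(G_n) = 3^n.

Base case: ℓ(G_0) = 1, and 3^0 = 1.
Assume ℓ(G_r) = 3^r.
Then ℓ(G_{r+1}) = 3·ℓ(G_r) = 3·3^r = 3^{r+1}.
So the formula holds for r+1, and by induction ℓ(G_n) = 3^n for all n ≥ 0.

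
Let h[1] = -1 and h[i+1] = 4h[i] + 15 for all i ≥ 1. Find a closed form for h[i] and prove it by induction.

Claim: h[i] = 4^i − 5.

Base case: h[1] = -1, and 4^1 − 5 = 4 − 5 = -1.
Assume h[r] = 4^r − 5 for some r ≥ 1.
Then h[r+1] = 4h[r] + 15 = 4·(4^r − 5) + 15 = 4^{r+1} − 20 + 15 = 4^{r+1} − 5.
By induction, h[i] = 4^i − 5 for all i ≥ 1.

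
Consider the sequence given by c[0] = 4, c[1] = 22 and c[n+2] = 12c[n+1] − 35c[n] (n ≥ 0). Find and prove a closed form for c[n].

Claim: c[n] = 3·5^n + 7^n.

Base cases: c[0] = 4 and 3·5^0 + 7^0 = 4; c[1] = 22 and 3·5^1 + 7^1 = 22.
Assume c[j] = 3·5^j + 7^j for all 0 ≤ j ≤ m, where m ≥ 1.
Then c[m+1] = 12c[m] − 35c[m−1] = 12·(3·5^m + 7^m) − 35·(3·5^{m−1} + 7^{m−1}) = 3·(12·5 − 35)5^{m−1} + (12·7 − 35)7^{m−1} = 75·5^{m−1} + 49·7^{m−1} = 3·5^{m+1} + 7^{m+1}.
Hence c[n] = 3·5^n + 7^n for every n ≥ 0, by strong induction.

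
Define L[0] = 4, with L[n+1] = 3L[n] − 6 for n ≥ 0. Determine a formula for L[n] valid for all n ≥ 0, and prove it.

Claim: L[n] = 3^n + 3.

Base case: L[0] = 4, and 3^0 + 3 = 1 + 3 = 4.
Assume L[j] = 3^j + 3 for some j ≥ 0.
Then L[j+1] = 3L[j] − 6 = 3·(3^j + 3) − 6 = 3^{j+1} + 9 − 6 = 3^{j+1} + 3.
Hence L[n] = 3^n + 3 for every n ≥ 0, by induction.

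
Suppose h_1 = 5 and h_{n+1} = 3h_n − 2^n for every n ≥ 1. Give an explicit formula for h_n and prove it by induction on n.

Claim: h_n = 3^n + 2^n.

Base case: h_1 = 5, and 3^1 + 2^1 = 3 + 2 = 5.
Assume h_m = 3^m + 2^m for some m ≥ 1.
Then h_{m+1} = 3h_m − 2^m = 3·(3^m + 2^m) − 2^m = 3^{m+1} + 3·2^m − 2^m = 3^{m+1} + 2·2^m = 3^{m+1} + 2^{m+1}.
By induction, h_n = 3^n + 2^n for all n ≥ 1.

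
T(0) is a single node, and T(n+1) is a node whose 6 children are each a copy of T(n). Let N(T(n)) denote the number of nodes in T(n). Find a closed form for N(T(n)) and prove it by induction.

Claim: N(T(n)) = (6^{n+1} − 1)/5.

Base case: N(T(0)) = 1, and (6^{0+1} − 1)/5 = 1.
Assume N(T(r)) = (6^{r+1} − 1)/5.
Then N(T(r+1)) = 1 + 6N(T(r)) = 1 + 6·(6^{r+1} − 1)/5 = 1 + (6^{r+2} − 6)/5 = (5 + 6^{r+2} − 6)/5 = (6^{r+2} − 1)/5.
So the formula holds for r+1, and by induction N(T(n)) = (6^{n+1} − 1)/5 for all n ≥ 0.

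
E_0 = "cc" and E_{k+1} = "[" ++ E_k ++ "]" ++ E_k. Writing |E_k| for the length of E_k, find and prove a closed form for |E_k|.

Claim: |E_k| = 2^{k+2} − 2.

Base case: |E_0| = 2, and 2^{0+2} − 2 = 2.
Assume |E_r| = 2^{r+2} − 2.
Then |E_{r+1}| = 1 + |E_r| + 1 + |E_r| = 2|E_r| + 2 = 2(2^{r+2} − 2) + 2 = 2^{r+3} − 4 + 2 = 2^{r+3} − 2.
Hence |E_k| = 2^{k+2} − 2 for every k ≥ 0, by induction.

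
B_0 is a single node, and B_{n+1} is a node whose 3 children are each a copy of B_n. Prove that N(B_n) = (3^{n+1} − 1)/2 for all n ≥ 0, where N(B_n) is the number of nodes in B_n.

Base case: N(B_0) = 1, and (3^{0+1} − 1)/2 = 1.
Assume N(B_m) = (3^{m+1} − 1)/2.
Then N(B_{m+1}) = 1 + 3N(B_m) = 1 + 3·(3^{m+1} − 1)/2 = 1 + (3^{m+2} − 3)/2 = (2 + 3^{m+2} − 3)/2 = (3^{m+2} − 1)/2.
This completes the inductive step, so N(B_n) = (3^{n+1} − 1)/2 for all n ≥ 0.

N(B_n) = (3^{n+1} − 1)/2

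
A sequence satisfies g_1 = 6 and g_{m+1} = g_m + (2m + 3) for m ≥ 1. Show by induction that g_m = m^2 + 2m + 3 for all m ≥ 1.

Base case: g_1 = 6, and 1^2 + 2·1 + 3 = 6.
Assume g_r = r^2 + 2r + 3.
Then g_{r+1} = g_r + (2r + 3) = (r^2 + 2r + 3) + (2r + 3) = r^2 + 4r + 6,
and (r+1)^2 + 2·(r+1) + 3 = r^2 + 4r + 6.
By induction, g_m = m^2 + 2m + 3 for all m ≥ 1.

g_m = m^2 + 2m + 3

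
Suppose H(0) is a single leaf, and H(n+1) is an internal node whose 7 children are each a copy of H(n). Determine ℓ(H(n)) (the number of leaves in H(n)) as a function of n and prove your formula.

Claim: ℓ(H(n)) = 7^n.

Base case: ℓ(H(0)) = 1, and 7^0 = 1.
Assume ℓ(H(j)) = 7^j.
Then ℓ(H(j+1)) = 7·ℓ(H(j)) = 7·7^j = 7^{j+1}.
So the formula holds for j+1, and by induction ℓ(H(n)) = 7^n for all n ≥ 0.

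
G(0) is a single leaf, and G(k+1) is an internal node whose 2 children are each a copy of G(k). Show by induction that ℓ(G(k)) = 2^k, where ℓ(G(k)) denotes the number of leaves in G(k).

Base case: ℓ(G(0)) = 1, and 2^0 = 1.
Assume ℓ(G(m)) = 2^m.
Then ℓ(G(m+1)) = 2·ℓ(G(m)) = 2·2^m = 2^{m+1}.
So the formula holds for m+1, and by induction ℓ(G(k)) = 2^k for all k ≥ 0.

ℓ(G(k)) = 2^k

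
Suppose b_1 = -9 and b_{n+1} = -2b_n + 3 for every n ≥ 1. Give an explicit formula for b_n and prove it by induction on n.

Claim: b_n = 5·(-2)^n + 1.

Base case: b_1 = -9, and 5·(-2)^1 + 1 = -10 + 1 = -9.
Assume b_j = 5·(-2)^j + 1 for some j ≥ 1.
Then b_{j+1} = -2b_j + 3 = -2·(5·(-2)^j + 1) + 3 = -10·(-2)^j − 2 + 3 = 5·(-2)^{j+1} + 1.
By induction, b_n = 5·(-2)^n + 1 for all n ≥ 1.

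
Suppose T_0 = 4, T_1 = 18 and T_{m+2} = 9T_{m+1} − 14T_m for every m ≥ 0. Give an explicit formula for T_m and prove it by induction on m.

Claim: T_m = 2·7^m + 2·2^m.

Base cases: T_0 = 4 and 2·7^0 + 2·2^0 = 4; T_1 = 18 and 2·7^1 + 2·2^1 = 18.
Assume T_j = 2·7^j + 2·2^j for all 0 ≤ j ≤ r, where r ≥ 1.
Then T_{r+1} = 9T_r − 14T_{r−1} = 9·(2·7^r + 2·2^r) − 14·(2·7^{r−1} + 2·2^{r−1}) = 2·(9·7 − 14)7^{r−1} + 2·(9·2 − 14)2^{r−1} = 98·7^{r−1} + 8·2^{r−1} = 2·7^{r+1} + 2·2^{r+1}.
By strong induction, T_m = 2·7^m + 2·2^m for all m ≥ 0.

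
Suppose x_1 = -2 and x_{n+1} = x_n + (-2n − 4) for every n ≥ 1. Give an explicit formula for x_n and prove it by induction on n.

Claim: x_n = -n^2 − 3n + 2.

Base case: x_1 = -2, and -1^2 − 3·1 + 2 = -2.
Assume x_m = -m^2 − 3m + 2.
Then x_{m+1} = x_m + (-2m − 4) = (-m^2 − 3m + 2) + (-2m − 4) = -m^2 − 5m − 2,
and -(m+1)^2 − 3·(m+1) + 2 = -m^2 − 5m − 2.
By induction, x_n = -n^2 − 3n + 2 for all n ≥ 1.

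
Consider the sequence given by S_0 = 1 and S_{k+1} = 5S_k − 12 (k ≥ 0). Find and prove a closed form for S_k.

Claim: S_k = -2·5^k + 3.

Base case: S_0 = 1, and -2·5^0 + 3 = -2 + 3 = 1.
Assume S_j = -2·5^j + 3 for some j ≥ 0.
Then S_{j+1} = 5S_j − 12 = 5·(-2·5^j + 3) − 12 = -10·5^j + 15 − 12 = -2·5^{j+1} + 3.
By induction, S_k = -2·5^k + 3 for all k ≥ 0.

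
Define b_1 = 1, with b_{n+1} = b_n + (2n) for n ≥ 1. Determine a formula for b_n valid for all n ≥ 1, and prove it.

Claim: b_n = n^2 − n + 1.

Base case: b_1 = 1, and 1^2 − 1 + 1 = 1.
Assume b_m = m^2 − m + 1.
Then b_{m+1} = b_m + (2m) = (m^2 − m + 1) + (2m) = m^2 + m + 1,
and (m+1)^2 − (m+1) + 1 = m^2 + m + 1.
Hence b_n = n^2 − n + 1 for every n ≥ 1, by induction.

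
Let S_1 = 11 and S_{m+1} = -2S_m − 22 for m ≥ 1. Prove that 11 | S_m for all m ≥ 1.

Base case: S_1 = 11 = 11·1, so 11 | S_1.
Assume 11 | S_r, so S_r = 11t for some integer t.
Then S_{r+1} = -2S_r − 22 = -2·(11t) − 22 = 11(-2t − 2), so 11 | S_{r+1}.
Hence 11 | S_m for every m ≥ 1, by induction.

11 | S_m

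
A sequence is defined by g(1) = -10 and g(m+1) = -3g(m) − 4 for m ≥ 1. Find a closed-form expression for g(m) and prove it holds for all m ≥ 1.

Claim: g(m) = 3·(-3)^m − 1.

Base case: g(1) = -10, and 3·(-3)^1 − 1 = -9 − 1 = -10.
Assume g(j) = 3·(-3)^j − 1 for some j ≥ 1.
Then g(j+1) = -3g(j) − 4 = -3·(3·(-3)^j − 1) − 4 = -9·(-3)^j + 3 − 4 = 3·(-3)^{j+1} − 1.
Hence g(m) = 3·(-3)^m − 1 for every m ≥ 1, by induction.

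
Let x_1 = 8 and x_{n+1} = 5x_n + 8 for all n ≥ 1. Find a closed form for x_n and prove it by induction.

Claim: x_n = 2·5^n − 2.

Base case: x_1 = 8, and 2·5^1 − 2 = 10 − 2 = 8.
Assume x_m = 2·5^m − 2 for some m ≥ 1.
Then x_{m+1} = 5x_m + 8 = 5·(2·5^m − 2) + 8 = 10·5^m − 10 + 8 = 2·5^{m+1} − 2.
By induction, x_n = 2·5^n − 2 for all n ≥ 1.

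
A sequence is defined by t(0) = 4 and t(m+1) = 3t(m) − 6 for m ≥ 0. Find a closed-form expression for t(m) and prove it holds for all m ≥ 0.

Claim: t(m) = 3^m + 3.

Base case: t(0) = 4, and 3^0 + 3 = 1 + 3 = 4.
Assume t(j) = 3^j + 3 for some j ≥ 0.
Then t(j+1) = 3t(j) − 6 = 3·(3^j + 3) − 6 = 3^{j+1} + 9 − 6 = 3^{j+1} + 3.
So the formula holds for j+1, and by induction t(m) = 3^m + 3 for all m ≥ 0.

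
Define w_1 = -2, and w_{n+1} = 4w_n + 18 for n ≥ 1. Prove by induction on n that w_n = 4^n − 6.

Base case: w_1 = -2, and 4^1 − 6 = 4 − 6 = -2.
Assume w_k = 4^k − 6 for some k ≥ 1.
Then w_{k+1} = 4w_k + 18 = 4·(4^k − 6) + 18 = 4^{k+1} − 24 + 18 = 4^{k+1} − 6.
By induction, w_n = 4^n − 6 for all n ≥ 1.

w_n = 4^n − 6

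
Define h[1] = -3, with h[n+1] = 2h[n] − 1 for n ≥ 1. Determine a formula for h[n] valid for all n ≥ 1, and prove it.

Claim: h[n] = -2^{n+1} + 1.

Base case: h[1] = -3, and -2^{1+1} + 1 = -4 + 1 = -3.
Assume h[r] = -2^{r+1} + 1 for some r ≥ 1.
Then h[r+1] = 2h[r] − 1 = 2·(-2^{r+1} + 1) − 1 = -2^{r+2} + 2 − 1 = -2^{r+2} + 1.
By induction, h[n] = -2^{n+1} + 1 for all n ≥ 1.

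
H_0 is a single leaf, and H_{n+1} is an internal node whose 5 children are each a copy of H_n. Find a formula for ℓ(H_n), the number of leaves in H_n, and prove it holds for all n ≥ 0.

Claim: ℓ(H_n) = 5^n.

Base case: ℓ(H_0) = 1, and 5^0 = 1.
Assume ℓ(H_j) = 5^j.
Then ℓ(H_{j+1}) = 5·ℓ(H_j) = 5·5^j = 5^{j+1}.
By induction, ℓ(H_n) = 5^n for all n ≥ 0.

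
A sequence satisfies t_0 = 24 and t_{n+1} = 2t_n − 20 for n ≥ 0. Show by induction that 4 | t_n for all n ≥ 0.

Base case: t_0 = 24 = 4·6, so 4 | t_0.
Assume 4 | t_m, so t_m = 4s for some integer s.
Then t_{m+1} = 2t_m − 20 = 2·(4s) − 20 = 4(2s − 5), so 4 | t_{m+1}.
Hence 4 | t_n for every n ≥ 0, by induction.

4 | t_n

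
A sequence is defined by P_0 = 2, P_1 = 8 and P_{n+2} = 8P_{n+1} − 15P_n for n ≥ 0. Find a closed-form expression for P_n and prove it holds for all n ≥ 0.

Claim: P_n = 3^n + 5^n.

Base cases: P_0 = 2 and 3^0 + 5^0 = 2; P_1 = 8 and 3^1 + 5^1 = 8.
Assume P_j = 3^j + 5^j for all 0 ≤ j ≤ r, where r ≥ 1.
Then P_{r+1} = 8P_r − 15P_{r−1} = 8·(3^r + 5^r) − 15·(3^{r−1} + 5^{r−1}) = (8·3 − 15)3^{r−1} + (8·5 − 15)5^{r−1} = 9·3^{r−1} + 25·5^{r−1} = 3^{r+1} + 5^{r+1}.
Hence P_n = 3^n + 5^n for every n ≥ 0, by strong induction.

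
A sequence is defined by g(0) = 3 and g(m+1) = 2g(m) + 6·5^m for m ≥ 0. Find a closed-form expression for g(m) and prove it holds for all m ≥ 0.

Claim: g(m) = 2^m + 2·5^m.

Base case: g(0) = 3, and 2^0 + 2·5^0 = 1 + 2 = 3.
Assume g(j) = 2^j + 2·5^j for some j ≥ 0.
Then g(j+1) = 2g(j) + 6·5^j = 2·(2^j + 2·5^j) + 6·5^j = 2^{j+1} + 4·5^j + 6·5^j = 2^{j+1} + 10·5^j = 2^{j+1} + 2·5^{j+1}.
Hence g(m) = 2^m + 2·5^m for every m ≥ 0, by induction.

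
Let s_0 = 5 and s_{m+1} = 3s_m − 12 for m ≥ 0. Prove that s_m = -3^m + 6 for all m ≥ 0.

Base case: s_0 = 5, and -3^0 + 6 = -1 + 6 = 5.
Assume s_r = -3^r + 6 for some r ≥ 0.
Then s_{r+1} = 3s_r − 12 = 3·(-3^r + 6) − 12 = -3^{r+1} + 18 − 12 = -3^{r+1} + 6.
This completes the inductive step, so s_m = -3^m + 6 for all m ≥ 0.

s_m = -3^m + 6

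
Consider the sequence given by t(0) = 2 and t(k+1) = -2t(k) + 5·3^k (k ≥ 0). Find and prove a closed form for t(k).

Claim: t(k) = (-2)^k + 3^k.

Base case: t(0) = 2, and (-2)^0 + 3^0 = 1 + 1 = 2.
Assume t(m) = (-2)^m + 3^m for some m ≥ 0.
Then t(m+1) = -2t(m) + 5·3^m = -2·((-2)^m + 3^m) + 5·3^m = (-2)^{m+1} − 2·3^m + 5·3^m = (-2)^{m+1} + 3·3^m = (-2)^{m+1} + 3^{m+1}.
By induction, t(k) = (-2)^k + 3^k for all k ≥ 0.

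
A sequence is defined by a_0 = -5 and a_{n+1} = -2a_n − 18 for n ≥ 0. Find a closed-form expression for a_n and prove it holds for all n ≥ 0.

Claim: a_n = (-2)^n − 6.

Base case: a_0 = -5, and (-2)^0 − 6 = 1 − 6 = -5.
Assume a_j = (-2)^j − 6 for some j ≥ 0.
Then a_{j+1} = -2a_j − 18 = -2·((-2)^j − 6) − 18 = -2·(-2)^j + 12 − 18 = (-2)^{j+1} − 6.
By induction, a_n = (-2)^n − 6 for all n ≥ 0.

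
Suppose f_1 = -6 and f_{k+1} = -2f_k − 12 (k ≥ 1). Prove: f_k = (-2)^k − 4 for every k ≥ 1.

Base case: f_1 = -6, and (-2)^1 − 4 = -2 − 4 = -6.
Assume f_m = (-2)^m − 4 for some m ≥ 1.
Then f_{m+1} = -2f_m − 12 = -2·((-2)^m − 4) − 12 = -2·(-2)^m + 8 − 12 = (-2)^{m+1} − 4.
By induction, f_k = (-2)^k − 4 for all k ≥ 1.

f_k = (-2)^k − 4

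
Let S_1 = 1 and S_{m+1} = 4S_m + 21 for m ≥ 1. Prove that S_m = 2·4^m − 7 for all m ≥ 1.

Base case: S_1 = 1, and 2·4^1 − 7 = 8 − 7 = 1.
Assume S_j = 2·4^j − 7 for some j ≥ 1.
Then S_{j+1} = 4S_j + 21 = 4·(2·4^j − 7) + 21 = 8·4^j − 28 + 21 = 2·4^{j+1} − 7.
Hence S_m = 2·4^m − 7 for every m ≥ 1, by induction.

S_m = 2·4^m − 7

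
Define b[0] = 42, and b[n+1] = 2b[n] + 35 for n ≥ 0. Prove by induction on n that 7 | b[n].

Base case: b[0] = 42 = 7·6, so 7 | b[0].
Assume 7 | b[r], so b[r] = 7t for some integer t.
Then b[r+1] = 2b[r] + 35 = 2·(7t) + 35 = 7(2t + 5), so 7 | b[r+1].
This completes the inductive step, so 7 | b[n] for all n ≥ 0.

7 | b[n]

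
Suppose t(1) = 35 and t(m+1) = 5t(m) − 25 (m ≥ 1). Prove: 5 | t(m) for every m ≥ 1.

Base case: t(1) = 35 = 5·7, so 5 | t(1).
Assume 5 | t(r), so t(r) = 5s for some integer s.
Then t(r+1) = 5t(r) − 25 = 5·(5s) − 25 = 5(5s − 5), so 5 | t(r+1).
So the property holds for r+1, and by induction 5 | t(m) for all m ≥ 1.

5 | t(m)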